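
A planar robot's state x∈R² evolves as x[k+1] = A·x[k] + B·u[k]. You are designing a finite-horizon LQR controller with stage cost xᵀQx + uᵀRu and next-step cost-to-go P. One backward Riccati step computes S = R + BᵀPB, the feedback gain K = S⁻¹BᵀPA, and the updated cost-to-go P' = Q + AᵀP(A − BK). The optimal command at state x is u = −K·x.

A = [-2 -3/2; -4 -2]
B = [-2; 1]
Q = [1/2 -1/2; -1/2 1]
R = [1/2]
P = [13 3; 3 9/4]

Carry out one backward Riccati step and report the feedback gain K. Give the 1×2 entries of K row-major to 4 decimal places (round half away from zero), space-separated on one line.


1.4269 0.9825

BᵀP = [-23.0000 -3.7500]
S = R + BᵀPB = [1/2] + [42.2500] = [42.7500]
BᵀPA = [61.0000 42.0000]
K = S⁻¹·BᵀPA = [1.4269 0.9825]
A−BK = [0.8538 0.4649; -5.4269 -2.9825]
AᵀP(A−BK) = [48.9591 27.0702; 27.0702 14.9868]
P' = Q + AᵀP(A−BK) = [49.4591 26.5702; 26.5702 15.9868]
tr(P') = 65.4459


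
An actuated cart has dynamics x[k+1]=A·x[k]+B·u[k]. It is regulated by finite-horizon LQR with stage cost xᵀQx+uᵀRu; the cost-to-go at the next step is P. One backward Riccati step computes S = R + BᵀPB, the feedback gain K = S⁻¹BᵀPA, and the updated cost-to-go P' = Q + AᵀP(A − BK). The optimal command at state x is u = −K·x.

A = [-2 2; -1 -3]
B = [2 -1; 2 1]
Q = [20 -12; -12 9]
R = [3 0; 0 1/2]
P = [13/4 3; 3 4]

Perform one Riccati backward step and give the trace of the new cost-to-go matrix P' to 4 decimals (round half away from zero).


BᵀP = [12.5000 14.0000; -0.2500 1.0000]
S = R + BᵀPB = [3 0; 0 1/2] + [53.0000 1.5000; 1.5000 1.2500] = [56.0000 1.5000; 1.5000 1.7500]
BᵀPA = [-39.0000 -17.0000; -0.5000 -3.5000]
K = S⁻¹·BᵀPA = [-0.7050 -0.2559; 0.3185 -1.7807]
A−BK = [-0.2715 0.7311; 0.0914 -0.7076]
AᵀP(A−BK) = [1.6658 0.1305; 0.1305 2.4178]
P' = Q + AᵀP(A−BK) = [21.6658 -11.8695; -11.8695 11.4178]
tr(P') = 33.0836

33.0836


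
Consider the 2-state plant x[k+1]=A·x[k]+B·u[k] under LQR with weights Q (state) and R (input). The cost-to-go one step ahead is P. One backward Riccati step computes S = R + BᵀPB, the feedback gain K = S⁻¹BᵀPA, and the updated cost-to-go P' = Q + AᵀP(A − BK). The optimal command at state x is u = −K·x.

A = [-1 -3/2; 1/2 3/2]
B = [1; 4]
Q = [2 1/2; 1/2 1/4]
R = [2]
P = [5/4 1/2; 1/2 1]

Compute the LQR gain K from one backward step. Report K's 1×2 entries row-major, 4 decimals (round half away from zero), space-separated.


BᵀP = [3.2500 4.5000]
S = R + BᵀPB = [2] + [21.2500] = [23.2500]
BᵀPA = [-1.0000 1.8750]
K = S⁻¹·BᵀPA = [-0.0430 0.0806]
A−BK = [-0.9570 -1.5806; 0.6720 1.1774]
AᵀP(A−BK) = [0.9570 1.5806; 1.5806 2.6613]
P' = Q + AᵀP(A−BK) = [2.9570 2.0806; 2.0806 2.9113]
tr(P') = 5.8683

-0.0430 0.0806


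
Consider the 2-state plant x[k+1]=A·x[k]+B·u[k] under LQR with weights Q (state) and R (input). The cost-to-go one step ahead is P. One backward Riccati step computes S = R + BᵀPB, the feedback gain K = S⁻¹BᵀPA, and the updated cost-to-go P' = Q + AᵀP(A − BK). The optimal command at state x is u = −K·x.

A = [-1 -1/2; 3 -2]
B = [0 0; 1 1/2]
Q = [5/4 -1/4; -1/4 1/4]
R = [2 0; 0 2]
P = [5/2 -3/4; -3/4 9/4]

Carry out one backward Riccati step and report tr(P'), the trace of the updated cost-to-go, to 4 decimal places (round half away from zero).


BᵀP = [-0.7500 2.2500; -0.3750 1.1250]
S = R + BᵀPB = [2 0; 0 2] + [2.2500 1.1250; 1.1250 0.5625] = [4.2500 1.1250; 1.1250 2.5625]
BᵀPA = [7.5000 -4.1250; 3.7500 -2.0625]
K = S⁻¹·BᵀPA = [1.5584 -0.8571; 0.7792 -0.4286]
A−BK = [-1.0000 -0.5000; 1.0519 -0.9286]
AᵀP(A−BK) = [12.6396 -4.5893; -4.5893 3.7054]
P' = Q + AᵀP(A−BK) = [13.8896 -4.8393; -4.8393 3.9554]
tr(P') = 17.8450

17.8450


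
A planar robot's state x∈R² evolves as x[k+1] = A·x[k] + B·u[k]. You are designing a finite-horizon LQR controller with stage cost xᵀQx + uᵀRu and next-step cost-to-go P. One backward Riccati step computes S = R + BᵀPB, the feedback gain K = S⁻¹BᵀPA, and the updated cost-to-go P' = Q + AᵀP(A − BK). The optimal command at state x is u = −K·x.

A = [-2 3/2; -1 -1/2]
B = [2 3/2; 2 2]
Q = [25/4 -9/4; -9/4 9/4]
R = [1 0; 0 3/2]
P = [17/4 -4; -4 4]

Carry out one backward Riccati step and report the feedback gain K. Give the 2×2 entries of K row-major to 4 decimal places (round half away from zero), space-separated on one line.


BᵀP = [0.5000 0.0000; -1.6250 2.0000]
S = R + BᵀPB = [1 0; 0 3/2] + [1.0000 0.7500; 0.7500 1.5625] = [2.0000 0.7500; 0.7500 3.0625]
BᵀPA = [-1.0000 0.7500; 1.2500 -3.4375]
K = S⁻¹·BᵀPA = [-0.7191 0.8764; 0.5843 -1.3371]
A−BK = [-1.4382 1.7528; -0.7303 0.4213]
AᵀP(A−BK) = [3.5506 -6.2022; -6.2022 11.3090]
P' = Q + AᵀP(A−BK) = [9.8006 -8.4522; -8.4522 13.5590]
tr(P') = 23.3596

-0.7191 0.8764 0.5843 -1.3371


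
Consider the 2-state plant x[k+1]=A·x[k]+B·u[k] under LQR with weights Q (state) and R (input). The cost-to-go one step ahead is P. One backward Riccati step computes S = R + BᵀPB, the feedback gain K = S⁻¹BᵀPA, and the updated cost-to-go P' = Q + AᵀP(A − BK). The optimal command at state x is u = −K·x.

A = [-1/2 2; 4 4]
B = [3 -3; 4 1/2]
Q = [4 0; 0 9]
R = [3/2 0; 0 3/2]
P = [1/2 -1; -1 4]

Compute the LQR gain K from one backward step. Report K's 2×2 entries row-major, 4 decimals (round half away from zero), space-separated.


0.9034 0.9318 0.8352 0.2955

BᵀP = [-2.5000 13.0000; -2.0000 5.0000]
S = R + BᵀPB = [3/2 0; 0 3/2] + [44.5000 14.0000; 14.0000 8.5000] = [46.0000 14.0000; 14.0000 10.0000]
BᵀPA = [53.2500 47.0000; 21.0000 16.0000]
K = S⁻¹·BᵀPA = [0.9034 0.9318; 0.8352 0.2955]
A−BK = [-0.7045 0.0909; -0.0313 0.1250]
AᵀP(A−BK) = [2.4787 1.6761; 1.6761 1.4773]
P' = Q + AᵀP(A−BK) = [6.4787 1.6761; 1.6761 10.4773]
tr(P') = 16.9560


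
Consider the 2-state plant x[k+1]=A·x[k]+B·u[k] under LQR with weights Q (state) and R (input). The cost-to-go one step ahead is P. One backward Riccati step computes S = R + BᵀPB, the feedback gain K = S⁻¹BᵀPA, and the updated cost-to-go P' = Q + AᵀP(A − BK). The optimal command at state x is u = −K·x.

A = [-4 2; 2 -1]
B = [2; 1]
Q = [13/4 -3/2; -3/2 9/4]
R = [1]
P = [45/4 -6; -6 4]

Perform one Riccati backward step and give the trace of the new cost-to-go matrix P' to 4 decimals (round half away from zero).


BᵀP = [16.5000 -8.0000]
S = R + BᵀPB = [1] + [25.0000] = [26.0000]
BᵀPA = [-82.0000 41.0000]
K = S⁻¹·BᵀPA = [-3.1538 1.5769]
A−BK = [2.3077 -1.1538; 5.1538 -2.5769]
AᵀP(A−BK) = [33.3846 -16.6923; -16.6923 8.3462]
P' = Q + AᵀP(A−BK) = [36.6346 -18.1923; -18.1923 10.5962]
tr(P') = 47.2308

47.2308


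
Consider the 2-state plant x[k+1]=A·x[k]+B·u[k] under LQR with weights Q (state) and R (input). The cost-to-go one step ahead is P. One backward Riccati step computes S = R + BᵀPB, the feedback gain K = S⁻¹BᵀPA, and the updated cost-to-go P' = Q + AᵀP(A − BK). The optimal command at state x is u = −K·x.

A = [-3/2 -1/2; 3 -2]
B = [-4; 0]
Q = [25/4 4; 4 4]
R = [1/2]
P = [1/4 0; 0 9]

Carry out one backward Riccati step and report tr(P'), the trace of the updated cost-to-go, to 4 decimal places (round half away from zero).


127.3194

BᵀP = [-1.0000 0.0000]
S = R + BᵀPB = [1/2] + [4.0000] = [4.5000]
BᵀPA = [1.5000 0.5000]
K = S⁻¹·BᵀPA = [0.3333 0.1111]
A−BK = [-0.1667 -0.0556; 3.0000 -2.0000]
AᵀP(A−BK) = [81.0625 -53.9792; -53.9792 36.0069]
P' = Q + AᵀP(A−BK) = [87.3125 -49.9792; -49.9792 40.0069]
tr(P') = 127.3194


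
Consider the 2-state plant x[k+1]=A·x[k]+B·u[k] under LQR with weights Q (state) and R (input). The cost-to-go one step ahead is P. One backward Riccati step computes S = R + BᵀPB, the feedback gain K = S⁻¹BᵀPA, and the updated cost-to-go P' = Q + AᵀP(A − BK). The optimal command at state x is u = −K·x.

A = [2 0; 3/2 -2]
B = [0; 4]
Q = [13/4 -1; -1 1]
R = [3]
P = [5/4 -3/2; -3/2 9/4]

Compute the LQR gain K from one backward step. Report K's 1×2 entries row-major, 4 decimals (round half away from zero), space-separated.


BᵀP = [-6.0000 9.0000]
S = R + BᵀPB = [3] + [36.0000] = [39.0000]
BᵀPA = [1.5000 -18.0000]
K = S⁻¹·BᵀPA = [0.0385 -0.4615]
A−BK = [2.0000 0.0000; 1.3462 -0.1538]
AᵀP(A−BK) = [1.0048 -0.0577; -0.0577 0.6923]
P' = Q + AᵀP(A−BK) = [4.2548 -1.0577; -1.0577 1.6923]
tr(P') = 5.9471

0.0385 -0.4615


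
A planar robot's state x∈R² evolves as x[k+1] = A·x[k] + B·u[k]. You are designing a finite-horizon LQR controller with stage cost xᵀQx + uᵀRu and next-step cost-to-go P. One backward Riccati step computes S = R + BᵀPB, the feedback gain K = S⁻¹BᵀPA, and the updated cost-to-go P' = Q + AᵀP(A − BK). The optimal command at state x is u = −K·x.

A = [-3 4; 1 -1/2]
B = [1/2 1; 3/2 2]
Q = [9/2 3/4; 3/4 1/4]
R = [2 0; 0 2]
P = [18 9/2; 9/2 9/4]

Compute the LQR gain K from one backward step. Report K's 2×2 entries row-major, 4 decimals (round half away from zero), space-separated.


BᵀP = [15.7500 5.6250; 27.0000 9.0000]
S = R + BᵀPB = [2 0; 0 2] + [16.3125 27.0000; 27.0000 45.0000] = [18.3125 27.0000; 27.0000 47.0000]
BᵀPA = [-41.6250 60.1875; -72.0000 103.5000]
K = S⁻¹·BᵀPA = [-0.0940 0.2606; -1.4779 2.0524]
A−BK = [-1.4751 1.8173; 4.0968 -4.9957]
AᵀP(A−BK) = [26.9274 -33.7532; -33.7532 42.4521]
P' = Q + AᵀP(A−BK) = [31.4274 -33.0032; -33.0032 42.7021]
tr(P') = 74.1294

-0.0940 0.2606 -1.4779 2.0524


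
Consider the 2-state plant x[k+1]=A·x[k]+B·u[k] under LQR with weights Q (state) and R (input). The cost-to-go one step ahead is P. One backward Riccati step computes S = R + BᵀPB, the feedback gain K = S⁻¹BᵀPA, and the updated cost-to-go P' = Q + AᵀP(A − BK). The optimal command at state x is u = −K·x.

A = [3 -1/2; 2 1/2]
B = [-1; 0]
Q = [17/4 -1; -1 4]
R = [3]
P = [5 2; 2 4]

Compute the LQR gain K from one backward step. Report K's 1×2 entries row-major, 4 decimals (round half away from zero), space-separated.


BᵀP = [-5.0000 -2.0000]
S = R + BᵀPB = [3] + [5.0000] = [8.0000]
BᵀPA = [-19.0000 1.5000]
K = S⁻¹·BᵀPA = [-2.3750 0.1875]
A−BK = [0.6250 -0.3125; 2.0000 0.5000]
AᵀP(A−BK) = [39.8750 1.0625; 1.0625 0.9688]
P' = Q + AᵀP(A−BK) = [44.1250 0.0625; 0.0625 4.9688]
tr(P') = 49.0938

-2.3750 0.1875


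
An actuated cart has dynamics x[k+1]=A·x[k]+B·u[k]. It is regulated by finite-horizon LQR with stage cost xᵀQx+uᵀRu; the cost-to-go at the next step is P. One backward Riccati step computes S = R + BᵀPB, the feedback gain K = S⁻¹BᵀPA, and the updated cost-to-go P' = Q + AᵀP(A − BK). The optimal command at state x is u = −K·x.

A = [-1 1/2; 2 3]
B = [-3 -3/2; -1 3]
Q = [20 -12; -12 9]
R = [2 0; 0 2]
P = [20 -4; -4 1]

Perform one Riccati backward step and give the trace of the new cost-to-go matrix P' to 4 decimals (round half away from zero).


BᵀP = [-56.0000 11.0000; -42.0000 9.0000]
S = R + BᵀPB = [2 0; 0 2] + [157.0000 117.0000; 117.0000 90.0000] = [159.0000 117.0000; 117.0000 92.0000]
BᵀPA = [78.0000 5.0000; 60.0000 6.0000]
K = S⁻¹·BᵀPA = [0.1661 -0.2577; 0.4409 0.3930]
A−BK = [0.1597 0.3163; 0.8435 1.5634]
AᵀP(A−BK) = [0.5879 0.5240; 0.5240 0.9308]
P' = Q + AᵀP(A−BK) = [20.5879 -11.4760; -11.4760 9.9308]
tr(P') = 30.5186

30.5186


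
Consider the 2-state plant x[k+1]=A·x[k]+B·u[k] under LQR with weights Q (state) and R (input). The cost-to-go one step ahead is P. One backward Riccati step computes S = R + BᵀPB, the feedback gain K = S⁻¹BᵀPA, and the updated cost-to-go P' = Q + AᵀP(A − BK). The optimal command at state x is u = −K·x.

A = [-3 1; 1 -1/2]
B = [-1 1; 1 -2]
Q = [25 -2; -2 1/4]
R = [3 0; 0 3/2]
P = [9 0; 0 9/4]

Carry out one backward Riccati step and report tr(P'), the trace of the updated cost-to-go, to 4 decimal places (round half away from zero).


BᵀP = [-9.0000 2.2500; 9.0000 -4.5000]
S = R + BᵀPB = [3 0; 0 3/2] + [11.2500 -13.5000; -13.5000 18.0000] = [14.2500 -13.5000; -13.5000 19.5000]
BᵀPA = [29.2500 -10.1250; -31.5000 11.2500]
K = S⁻¹·BᵀPA = [1.5176 -0.4765; -0.5647 0.2471]
A−BK = [-0.9176 0.2765; -1.6471 0.4706]
AᵀP(A−BK) = [21.0706 -6.4059; -6.4059 1.9588]
P' = Q + AᵀP(A−BK) = [46.0706 -8.4059; -8.4059 2.2088]
tr(P') = 48.2794

48.2794


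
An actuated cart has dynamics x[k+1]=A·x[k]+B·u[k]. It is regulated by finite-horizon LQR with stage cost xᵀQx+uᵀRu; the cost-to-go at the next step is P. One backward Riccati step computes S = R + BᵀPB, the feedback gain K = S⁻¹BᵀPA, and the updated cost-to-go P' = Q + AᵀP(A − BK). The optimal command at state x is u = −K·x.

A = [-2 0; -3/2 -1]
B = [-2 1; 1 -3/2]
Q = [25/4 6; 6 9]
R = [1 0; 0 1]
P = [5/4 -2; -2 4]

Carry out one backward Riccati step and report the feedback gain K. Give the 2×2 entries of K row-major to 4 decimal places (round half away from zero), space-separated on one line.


BᵀP = [-4.5000 8.0000; 4.2500 -8.0000]
S = R + BᵀPB = [1 0; 0 1] + [17.0000 -16.5000; -16.5000 16.2500] = [18.0000 -16.5000; -16.5000 17.2500]
BᵀPA = [-3.0000 -8.0000; 3.5000 8.0000]
K = S⁻¹·BᵀPA = [0.1569 -0.1569; 0.3529 0.3137]
A−BK = [-2.0392 -0.6275; -1.1275 -0.3725]
AᵀP(A−BK) = [1.2353 0.4314; 0.4314 0.2353]
P' = Q + AᵀP(A−BK) = [7.4853 6.4314; 6.4314 9.2353]
tr(P') = 16.7206

0.1569 -0.1569 0.3529 0.3137


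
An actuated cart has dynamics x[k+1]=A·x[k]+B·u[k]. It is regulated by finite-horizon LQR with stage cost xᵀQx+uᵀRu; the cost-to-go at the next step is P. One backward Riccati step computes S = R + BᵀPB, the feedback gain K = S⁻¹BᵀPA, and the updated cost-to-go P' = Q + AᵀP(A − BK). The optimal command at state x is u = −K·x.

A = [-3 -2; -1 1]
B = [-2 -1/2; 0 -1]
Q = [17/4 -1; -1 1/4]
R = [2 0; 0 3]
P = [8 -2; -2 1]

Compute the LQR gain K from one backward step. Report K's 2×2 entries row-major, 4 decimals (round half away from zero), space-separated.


1.2667 1.0667 0.2333 -0.0667

BᵀP = [-16.0000 4.0000; -2.0000 0.0000]
S = R + BᵀPB = [2 0; 0 3] + [32.0000 4.0000; 4.0000 1.0000] = [34.0000 4.0000; 4.0000 4.0000]
BᵀPA = [44.0000 36.0000; 6.0000 4.0000]
K = S⁻¹·BᵀPA = [1.2667 1.0667; 0.2333 -0.0667]
A−BK = [-0.3500 0.1000; -0.7667 0.9333]
AᵀP(A−BK) = [3.8667 2.4667; 2.4667 2.8667]
P' = Q + AᵀP(A−BK) = [8.1167 1.4667; 1.4667 3.1167]
tr(P') = 11.2333


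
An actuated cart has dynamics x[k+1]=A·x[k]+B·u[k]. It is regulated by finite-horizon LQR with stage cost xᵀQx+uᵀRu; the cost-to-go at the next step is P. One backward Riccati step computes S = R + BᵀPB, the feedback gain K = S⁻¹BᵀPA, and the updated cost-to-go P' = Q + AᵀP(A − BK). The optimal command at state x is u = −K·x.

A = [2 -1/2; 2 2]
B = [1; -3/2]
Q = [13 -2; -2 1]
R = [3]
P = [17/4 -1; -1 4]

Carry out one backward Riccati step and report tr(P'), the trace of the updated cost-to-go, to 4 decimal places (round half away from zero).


BᵀP = [5.7500 -7.0000]
S = R + BᵀPB = [3] + [16.2500] = [19.2500]
BᵀPA = [-2.5000 -16.8750]
K = S⁻¹·BᵀPA = [-0.1299 -0.8766]
A−BK = [2.1299 0.3766; 1.8052 0.6851]
AᵀP(A−BK) = [24.6753 6.5584; 6.5584 4.2695]
P' = Q + AᵀP(A−BK) = [37.6753 4.5584; 4.5584 5.2695]
tr(P') = 42.9448

42.9448


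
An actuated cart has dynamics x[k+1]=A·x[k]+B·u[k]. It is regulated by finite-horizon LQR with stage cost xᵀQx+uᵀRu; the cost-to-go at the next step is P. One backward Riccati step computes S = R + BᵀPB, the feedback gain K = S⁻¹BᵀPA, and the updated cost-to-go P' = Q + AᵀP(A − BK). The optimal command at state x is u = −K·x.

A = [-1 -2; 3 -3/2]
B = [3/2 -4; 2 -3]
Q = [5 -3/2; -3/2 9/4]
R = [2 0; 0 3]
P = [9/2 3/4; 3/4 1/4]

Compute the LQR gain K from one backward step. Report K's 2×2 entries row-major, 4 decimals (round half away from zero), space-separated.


0.0794 -0.2326 0.1261 0.3918

BᵀP = [8.2500 1.6250; -20.2500 -3.7500]
S = R + BᵀPB = [2 0; 0 3] + [15.6250 -37.8750; -37.8750 92.2500] = [17.6250 -37.8750; -37.8750 95.2500]
BᵀPA = [-3.3750 -18.9375; 9.0000 46.1250]
K = S⁻¹·BᵀPA = [0.0794 -0.2326; 0.1261 0.3918]
A−BK = [-0.6149 -0.0841; 3.2193 0.1405]
AᵀP(A−BK) = [1.3834 0.1891; 0.1891 0.5877]
P' = Q + AᵀP(A−BK) = [6.3834 -1.3109; -1.3109 2.8377]
tr(P') = 9.2211


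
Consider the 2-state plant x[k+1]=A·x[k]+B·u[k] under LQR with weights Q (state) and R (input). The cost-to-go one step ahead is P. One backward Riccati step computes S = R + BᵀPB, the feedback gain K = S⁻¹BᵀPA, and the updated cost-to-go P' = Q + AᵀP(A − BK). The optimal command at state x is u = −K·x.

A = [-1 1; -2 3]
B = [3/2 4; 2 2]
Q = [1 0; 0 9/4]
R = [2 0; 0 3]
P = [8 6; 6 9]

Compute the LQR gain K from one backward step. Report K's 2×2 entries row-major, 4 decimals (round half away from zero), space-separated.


BᵀP = [24.0000 27.0000; 44.0000 42.0000]
S = R + BᵀPB = [2 0; 0 3] + [90.0000 150.0000; 150.0000 260.0000] = [92.0000 150.0000; 150.0000 263.0000]
BᵀPA = [-78.0000 105.0000; -128.0000 170.0000]
K = S⁻¹·BᵀPA = [-0.7748 1.2471; -0.0448 -0.0649]
A−BK = [0.3414 -0.6111; -0.3608 0.6356]
AᵀP(A−BK) = [1.8325 -3.0318; -3.0318 5.0855]
P' = Q + AᵀP(A−BK) = [2.8325 -3.0318; -3.0318 7.3355]
tr(P') = 10.1680

-0.7748 1.2471 -0.0448 -0.0649


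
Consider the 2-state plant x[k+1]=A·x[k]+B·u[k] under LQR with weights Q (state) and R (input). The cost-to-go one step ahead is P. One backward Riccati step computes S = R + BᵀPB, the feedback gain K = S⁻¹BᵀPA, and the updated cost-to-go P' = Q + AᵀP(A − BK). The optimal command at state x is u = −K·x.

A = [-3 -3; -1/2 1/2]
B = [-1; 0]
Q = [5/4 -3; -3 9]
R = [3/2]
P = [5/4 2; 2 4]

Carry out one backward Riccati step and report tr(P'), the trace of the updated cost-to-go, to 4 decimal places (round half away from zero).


23.7955

BᵀP = [-1.2500 -2.0000]
S = R + BᵀPB = [3/2] + [1.2500] = [2.7500]
BᵀPA = [4.7500 2.7500]
K = S⁻¹·BᵀPA = [1.7273 1.0000]
A−BK = [-1.2727 -2.0000; -0.5000 0.5000]
AᵀP(A−BK) = [10.0455 5.5000; 5.5000 3.5000]
P' = Q + AᵀP(A−BK) = [11.2955 2.5000; 2.5000 12.5000]
tr(P') = 23.7955


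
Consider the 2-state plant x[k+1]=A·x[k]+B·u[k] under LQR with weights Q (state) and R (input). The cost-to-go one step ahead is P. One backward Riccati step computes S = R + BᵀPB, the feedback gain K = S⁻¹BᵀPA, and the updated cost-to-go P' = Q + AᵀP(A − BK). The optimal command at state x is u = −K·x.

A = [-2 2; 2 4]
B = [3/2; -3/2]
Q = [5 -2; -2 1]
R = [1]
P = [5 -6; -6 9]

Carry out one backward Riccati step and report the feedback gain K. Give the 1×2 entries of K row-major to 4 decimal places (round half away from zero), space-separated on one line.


-1.3109 -0.9580

BᵀP = [16.5000 -22.5000]
S = R + BᵀPB = [1] + [58.5000] = [59.5000]
BᵀPA = [-78.0000 -57.0000]
K = S⁻¹·BᵀPA = [-1.3109 -0.9580]
A−BK = [-0.0336 3.4370; 0.0336 2.5630]
AᵀP(A−BK) = [1.7479 1.2773; 1.2773 13.3950]
P' = Q + AᵀP(A−BK) = [6.7479 -0.7227; -0.7227 14.3950]
tr(P') = 21.1429


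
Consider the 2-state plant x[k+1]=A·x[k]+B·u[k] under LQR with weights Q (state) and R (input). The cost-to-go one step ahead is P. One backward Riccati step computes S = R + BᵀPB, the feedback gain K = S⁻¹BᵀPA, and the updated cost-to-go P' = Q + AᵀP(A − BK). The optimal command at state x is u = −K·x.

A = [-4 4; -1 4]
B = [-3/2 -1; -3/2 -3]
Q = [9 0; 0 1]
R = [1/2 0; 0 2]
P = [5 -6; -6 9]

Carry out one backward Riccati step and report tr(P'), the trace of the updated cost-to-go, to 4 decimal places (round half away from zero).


BᵀP = [1.5000 -4.5000; 13.0000 -21.0000]
S = R + BᵀPB = [1/2 0; 0 2] + [4.5000 12.0000; 12.0000 50.0000] = [5.0000 12.0000; 12.0000 52.0000]
BᵀPA = [-1.5000 -12.0000; -31.0000 -32.0000]
K = S⁻¹·BᵀPA = [2.5345 -2.0690; -1.1810 -0.1379]
A−BK = [-1.3793 0.7586; -0.7414 0.4828]
AᵀP(A−BK) = [8.1897 -3.3793; -3.3793 2.7586]
P' = Q + AᵀP(A−BK) = [17.1897 -3.3793; -3.3793 3.7586]
tr(P') = 20.9483

20.9483


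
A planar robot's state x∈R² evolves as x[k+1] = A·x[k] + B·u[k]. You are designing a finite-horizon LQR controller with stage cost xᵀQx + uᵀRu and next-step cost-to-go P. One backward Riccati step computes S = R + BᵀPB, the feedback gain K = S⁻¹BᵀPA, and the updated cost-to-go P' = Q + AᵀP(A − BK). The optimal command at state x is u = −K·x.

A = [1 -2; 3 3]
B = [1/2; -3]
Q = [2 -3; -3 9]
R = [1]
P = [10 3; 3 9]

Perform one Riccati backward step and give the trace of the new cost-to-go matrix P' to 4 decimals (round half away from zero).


BᵀP = [-4.0000 -25.5000]
S = R + BᵀPB = [1] + [74.5000] = [75.5000]
BᵀPA = [-80.5000 -68.5000]
K = S⁻¹·BᵀPA = [-1.0662 -0.9073]
A−BK = [1.5331 -1.5464; -0.1987 0.2781]
AᵀP(A−BK) = [23.1689 -21.0364; -21.0364 22.8510]
P' = Q + AᵀP(A−BK) = [25.1689 -24.0364; -24.0364 31.8510]
tr(P') = 57.0199

57.0199


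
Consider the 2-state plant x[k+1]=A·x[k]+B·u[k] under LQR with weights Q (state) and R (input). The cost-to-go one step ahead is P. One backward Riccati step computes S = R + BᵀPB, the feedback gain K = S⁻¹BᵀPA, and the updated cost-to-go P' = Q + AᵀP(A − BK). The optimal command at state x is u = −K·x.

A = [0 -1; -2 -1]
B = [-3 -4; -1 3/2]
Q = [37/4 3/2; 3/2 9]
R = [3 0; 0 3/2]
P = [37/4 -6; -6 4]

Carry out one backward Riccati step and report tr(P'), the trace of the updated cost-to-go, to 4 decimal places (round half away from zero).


BᵀP = [-21.7500 14.0000; -46.0000 30.0000]
S = R + BᵀPB = [3 0; 0 3/2] + [51.2500 108.0000; 108.0000 229.0000] = [54.2500 108.0000; 108.0000 230.5000]
BᵀPA = [-28.0000 7.7500; -60.0000 16.0000]
K = S⁻¹·BᵀPA = [0.0309 0.0694; -0.2748 0.0369]
A−BK = [-1.0064 -0.6442; -1.5569 -0.9859]
AᵀP(A−BK) = [0.3783 0.1570; 0.1570 0.1218]
P' = Q + AᵀP(A−BK) = [9.6283 1.6570; 1.6570 9.1218]
tr(P') = 18.7501

18.7501


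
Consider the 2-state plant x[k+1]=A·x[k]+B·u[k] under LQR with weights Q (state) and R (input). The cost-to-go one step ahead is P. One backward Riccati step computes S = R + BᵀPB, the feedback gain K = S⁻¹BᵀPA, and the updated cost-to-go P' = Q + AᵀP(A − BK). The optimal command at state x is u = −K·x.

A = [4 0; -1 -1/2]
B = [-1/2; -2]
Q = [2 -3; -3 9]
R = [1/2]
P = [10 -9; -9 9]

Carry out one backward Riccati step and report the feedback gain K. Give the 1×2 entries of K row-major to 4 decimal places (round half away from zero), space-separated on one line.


BᵀP = [13.0000 -13.5000]
S = R + BᵀPB = [1/2] + [20.5000] = [21.0000]
BᵀPA = [65.5000 6.7500]
K = S⁻¹·BᵀPA = [3.1190 0.3214]
A−BK = [5.5595 0.1607; 5.2381 0.1429]
AᵀP(A−BK) = [36.7024 1.4464; 1.4464 0.0804]
P' = Q + AᵀP(A−BK) = [38.7024 -1.5536; -1.5536 9.0804]
tr(P') = 47.7827

3.1190 0.3214


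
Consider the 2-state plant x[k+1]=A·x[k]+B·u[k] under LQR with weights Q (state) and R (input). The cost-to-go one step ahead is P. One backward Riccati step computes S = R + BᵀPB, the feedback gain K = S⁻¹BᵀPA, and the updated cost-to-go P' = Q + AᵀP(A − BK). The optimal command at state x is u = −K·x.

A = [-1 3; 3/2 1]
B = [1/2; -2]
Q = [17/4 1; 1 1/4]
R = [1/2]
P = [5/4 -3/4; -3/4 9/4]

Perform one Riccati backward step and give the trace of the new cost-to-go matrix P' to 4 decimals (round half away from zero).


13.9903

BᵀP = [2.1250 -4.8750]
S = R + BᵀPB = [1/2] + [10.8125] = [11.3125]
BᵀPA = [-9.4375 1.5000]
K = S⁻¹·BᵀPA = [-0.8343 0.1326]
A−BK = [-0.5829 2.9337; -0.1685 1.2652]
AᵀP(A−BK) = [0.6892 -1.7486; -1.7486 8.8011]
P' = Q + AᵀP(A−BK) = [4.9392 -0.7486; -0.7486 9.0511]
tr(P') = 13.9903


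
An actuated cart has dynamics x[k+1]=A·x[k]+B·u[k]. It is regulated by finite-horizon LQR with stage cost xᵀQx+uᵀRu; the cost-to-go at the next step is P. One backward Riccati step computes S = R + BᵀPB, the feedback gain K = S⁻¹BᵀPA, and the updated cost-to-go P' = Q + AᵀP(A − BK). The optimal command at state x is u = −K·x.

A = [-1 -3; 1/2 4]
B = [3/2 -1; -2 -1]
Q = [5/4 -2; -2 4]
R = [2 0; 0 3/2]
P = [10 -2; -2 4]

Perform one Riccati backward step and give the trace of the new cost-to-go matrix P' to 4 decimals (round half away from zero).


BᵀP = [19.0000 -11.0000; -8.0000 -2.0000]
S = R + BᵀPB = [2 0; 0 3/2] + [50.5000 -8.0000; -8.0000 10.0000] = [52.5000 -8.0000; -8.0000 11.5000]
BᵀPA = [-24.5000 -101.0000; 7.0000 16.0000]
K = S⁻¹·BᵀPA = [-0.4182 -1.9148; 0.3177 0.0593]
A−BK = [-0.0549 -0.0686; -0.0188 0.2297]
AᵀP(A−BK) = [0.5287 1.6730; 1.6730 7.6591]
P' = Q + AᵀP(A−BK) = [1.7787 -0.3270; -0.3270 11.6591]
tr(P') = 13.4378

13.4378


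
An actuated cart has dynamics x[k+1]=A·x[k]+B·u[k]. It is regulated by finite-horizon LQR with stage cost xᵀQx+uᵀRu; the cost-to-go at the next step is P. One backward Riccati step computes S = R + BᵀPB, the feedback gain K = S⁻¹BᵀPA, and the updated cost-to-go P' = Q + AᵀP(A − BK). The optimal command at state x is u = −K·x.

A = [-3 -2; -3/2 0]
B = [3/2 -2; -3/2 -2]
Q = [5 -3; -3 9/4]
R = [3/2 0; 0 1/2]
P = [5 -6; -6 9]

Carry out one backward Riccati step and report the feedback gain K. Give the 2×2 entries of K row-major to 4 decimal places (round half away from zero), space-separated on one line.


-0.4641 -0.6352 1.0082 0.4262

BᵀP = [16.5000 -22.5000; 2.0000 -6.0000]
S = R + BᵀPB = [3/2 0; 0 1/2] + [58.5000 12.0000; 12.0000 8.0000] = [60.0000 12.0000; 12.0000 8.5000]
BᵀPA = [-15.7500 -33.0000; 3.0000 -4.0000]
K = S⁻¹·BᵀPA = [-0.4641 -0.6352; 1.0082 0.4262]
A−BK = [-0.2874 -0.1947; -0.1798 -0.1004]
AᵀP(A−BK) = [0.9152 0.7162; 0.7162 0.7418]
P' = Q + AᵀP(A−BK) = [5.9152 -2.2838; -2.2838 2.9918]
tr(P') = 8.9070


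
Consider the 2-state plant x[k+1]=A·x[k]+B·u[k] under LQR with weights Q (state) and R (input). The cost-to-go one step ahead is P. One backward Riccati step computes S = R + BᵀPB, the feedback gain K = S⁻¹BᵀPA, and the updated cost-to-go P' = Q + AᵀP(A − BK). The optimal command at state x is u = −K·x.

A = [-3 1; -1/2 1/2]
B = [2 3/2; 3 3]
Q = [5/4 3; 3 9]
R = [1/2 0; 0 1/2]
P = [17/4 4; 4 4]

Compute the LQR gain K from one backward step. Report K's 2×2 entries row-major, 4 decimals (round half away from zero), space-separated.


-0.5132 0.1986 -0.2139 0.1140

BᵀP = [20.5000 20.0000; 18.3750 18.0000]
S = R + BᵀPB = [1/2 0; 0 1/2] + [101.0000 90.7500; 90.7500 81.5625] = [101.5000 90.7500; 90.7500 82.0625]
BᵀPA = [-71.5000 30.5000; -64.1250 27.3750]
K = S⁻¹·BᵀPA = [-0.5132 0.1986; -0.2139 0.1140]
A−BK = [-1.6528 0.4319; 1.6813 -0.4377]
AᵀP(A−BK) = [0.8407 -0.2423; -0.2423 0.0730]
P' = Q + AᵀP(A−BK) = [2.0907 2.7577; 2.7577 9.0730]
tr(P') = 11.1637


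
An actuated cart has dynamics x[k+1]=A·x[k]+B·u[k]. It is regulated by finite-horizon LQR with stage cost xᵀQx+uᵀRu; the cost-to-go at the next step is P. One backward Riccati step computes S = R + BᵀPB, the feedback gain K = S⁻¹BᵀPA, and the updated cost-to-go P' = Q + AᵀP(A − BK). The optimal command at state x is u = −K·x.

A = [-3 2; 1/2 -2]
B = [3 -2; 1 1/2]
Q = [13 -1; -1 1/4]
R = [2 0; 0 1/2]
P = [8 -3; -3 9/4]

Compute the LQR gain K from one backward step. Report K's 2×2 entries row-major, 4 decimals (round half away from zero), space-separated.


BᵀP = [21.0000 -6.7500; -17.5000 7.1250]
S = R + BᵀPB = [2 0; 0 1/2] + [56.2500 -45.3750; -45.3750 38.5625] = [58.2500 -45.3750; -45.3750 39.0625]
BᵀPA = [-66.3750 55.5000; 56.0625 -49.2500]
K = S⁻¹·BᵀPA = [-0.2260 -0.3083; 1.1726 -1.6189]
A−BK = [0.0234 -0.3129; 0.1397 -0.8822]
AᵀP(A−BK) = [0.8184 -0.9527; -0.9527 2.3788]
P' = Q + AᵀP(A−BK) = [13.8184 -1.9527; -1.9527 2.6288]
tr(P') = 16.4472

-0.2260 -0.3083 1.1726 -1.6189


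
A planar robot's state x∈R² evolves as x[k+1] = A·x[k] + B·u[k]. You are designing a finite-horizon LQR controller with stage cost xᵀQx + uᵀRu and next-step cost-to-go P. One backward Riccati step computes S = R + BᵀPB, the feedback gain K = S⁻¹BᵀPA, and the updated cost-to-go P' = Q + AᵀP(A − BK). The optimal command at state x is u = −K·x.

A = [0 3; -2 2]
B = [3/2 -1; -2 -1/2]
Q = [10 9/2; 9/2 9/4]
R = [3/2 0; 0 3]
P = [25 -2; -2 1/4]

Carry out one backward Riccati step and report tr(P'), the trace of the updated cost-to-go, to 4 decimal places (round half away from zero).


BᵀP = [41.5000 -3.5000; -24.0000 1.8750]
S = R + BᵀPB = [3/2 0; 0 3] + [69.2500 -39.7500; -39.7500 23.0625] = [70.7500 -39.7500; -39.7500 26.0625]
BᵀPA = [7.0000 117.5000; -3.7500 -68.2500]
K = S⁻¹·BᵀPA = [0.1265 1.3242; 0.0490 -0.5990]
A−BK = [-0.1407 0.4146; -1.7225 4.3489]
AᵀP(A−BK) = [0.2985 -0.5159; -0.5159 5.5203]
P' = Q + AᵀP(A−BK) = [10.2985 3.9841; 3.9841 7.7703]
tr(P') = 18.0688

18.0688


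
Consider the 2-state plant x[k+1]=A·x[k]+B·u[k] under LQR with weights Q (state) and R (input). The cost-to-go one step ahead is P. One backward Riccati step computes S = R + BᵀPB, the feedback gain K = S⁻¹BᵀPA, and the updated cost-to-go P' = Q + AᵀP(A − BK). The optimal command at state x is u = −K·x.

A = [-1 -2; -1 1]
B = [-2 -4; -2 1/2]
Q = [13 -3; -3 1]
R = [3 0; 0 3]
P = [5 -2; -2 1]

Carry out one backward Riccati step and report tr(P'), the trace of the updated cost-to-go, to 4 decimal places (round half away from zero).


15.2535

BᵀP = [-6.0000 2.0000; -21.0000 8.5000]
S = R + BᵀPB = [3 0; 0 3] + [8.0000 25.0000; 25.0000 88.2500] = [11.0000 25.0000; 25.0000 91.2500]
BᵀPA = [4.0000 14.0000; 12.5000 50.5000]
K = S⁻¹·BᵀPA = [0.1386 0.0396; 0.0990 0.5426]
A−BK = [-0.3267 0.2495; -0.7723 0.8079]
AᵀP(A−BK) = [0.2079 0.0594; 0.0594 1.0455]
P' = Q + AᵀP(A−BK) = [13.2079 -2.9406; -2.9406 2.0455]
tr(P') = 15.2535


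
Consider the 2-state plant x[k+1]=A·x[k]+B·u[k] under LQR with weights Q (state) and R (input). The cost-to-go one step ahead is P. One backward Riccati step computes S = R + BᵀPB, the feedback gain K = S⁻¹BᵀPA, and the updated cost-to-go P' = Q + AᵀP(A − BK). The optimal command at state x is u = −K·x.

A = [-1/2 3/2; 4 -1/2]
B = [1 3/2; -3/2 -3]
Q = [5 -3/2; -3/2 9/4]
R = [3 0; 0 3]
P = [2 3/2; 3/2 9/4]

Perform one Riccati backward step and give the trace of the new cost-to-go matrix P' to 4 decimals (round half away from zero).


BᵀP = [-0.2500 -1.8750; -1.5000 -4.5000]
S = R + BᵀPB = [3 0; 0 3] + [2.5625 5.2500; 5.2500 11.2500] = [5.5625 5.2500; 5.2500 14.2500]
BᵀPA = [-7.3750 0.5625; -17.2500 0.0000]
K = S⁻¹·BᵀPA = [-0.2811 0.1550; -1.1070 -0.0571]
A−BK = [1.4415 1.4306; 0.2575 -0.4388]
AᵀP(A−BK) = [9.3318 3.5331; 3.5331 2.7253]
P' = Q + AᵀP(A−BK) = [14.3318 2.0331; 2.0331 4.9753]
tr(P') = 19.3071

19.3071


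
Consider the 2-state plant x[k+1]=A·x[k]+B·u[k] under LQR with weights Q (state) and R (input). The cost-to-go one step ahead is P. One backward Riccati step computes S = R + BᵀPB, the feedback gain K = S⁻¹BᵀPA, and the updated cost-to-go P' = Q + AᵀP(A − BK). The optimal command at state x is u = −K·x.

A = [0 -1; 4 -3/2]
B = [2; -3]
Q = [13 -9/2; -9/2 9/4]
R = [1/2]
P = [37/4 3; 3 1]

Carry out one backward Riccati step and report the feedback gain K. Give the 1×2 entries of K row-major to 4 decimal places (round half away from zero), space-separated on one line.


1.1429 -1.3333

BᵀP = [9.5000 3.0000]
S = R + BᵀPB = [1/2] + [10.0000] = [10.5000]
BᵀPA = [12.0000 -14.0000]
K = S⁻¹·BᵀPA = [1.1429 -1.3333]
A−BK = [-2.2857 1.6667; 7.4286 -5.5000]
AᵀP(A−BK) = [2.2857 -2.0000; -2.0000 1.8333]
P' = Q + AᵀP(A−BK) = [15.2857 -6.5000; -6.5000 4.0833]
tr(P') = 19.3690


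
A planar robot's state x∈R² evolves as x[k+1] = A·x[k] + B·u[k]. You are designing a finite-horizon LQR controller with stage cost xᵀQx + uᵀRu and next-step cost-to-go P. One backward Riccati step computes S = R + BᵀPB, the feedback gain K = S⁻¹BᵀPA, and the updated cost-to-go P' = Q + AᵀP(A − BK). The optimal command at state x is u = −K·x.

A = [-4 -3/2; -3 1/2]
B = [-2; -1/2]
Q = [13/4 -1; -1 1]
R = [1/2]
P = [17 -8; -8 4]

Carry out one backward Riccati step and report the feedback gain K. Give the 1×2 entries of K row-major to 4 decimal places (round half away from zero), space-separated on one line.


1.4579 0.9720

BᵀP = [-30.0000 14.0000]
S = R + BᵀPB = [1/2] + [53.0000] = [53.5000]
BᵀPA = [78.0000 52.0000]
K = S⁻¹·BᵀPA = [1.4579 0.9720]
A−BK = [-1.0841 0.4439; -2.2710 0.9860]
AᵀP(A−BK) = [2.2804 0.1869; 0.1869 0.7079]
P' = Q + AᵀP(A−BK) = [5.5304 -0.8131; -0.8131 1.7079]
tr(P') = 7.2383


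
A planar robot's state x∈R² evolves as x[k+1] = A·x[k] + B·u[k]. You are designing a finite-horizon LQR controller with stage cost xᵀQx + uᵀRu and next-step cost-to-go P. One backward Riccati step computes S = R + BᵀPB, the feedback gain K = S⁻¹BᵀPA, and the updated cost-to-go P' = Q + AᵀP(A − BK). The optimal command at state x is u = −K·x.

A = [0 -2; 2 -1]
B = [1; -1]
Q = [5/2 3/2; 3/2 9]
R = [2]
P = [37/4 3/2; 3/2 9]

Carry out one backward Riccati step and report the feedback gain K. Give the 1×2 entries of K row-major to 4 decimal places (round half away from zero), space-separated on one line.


-0.8696 -0.4638

BᵀP = [7.7500 -7.5000]
S = R + BᵀPB = [2] + [15.2500] = [17.2500]
BᵀPA = [-15.0000 -8.0000]
K = S⁻¹·BᵀPA = [-0.8696 -0.4638]
A−BK = [0.8696 -1.5362; 1.1304 -1.4638]
AᵀP(A−BK) = [22.9565 -30.9565; -30.9565 48.2899]
P' = Q + AᵀP(A−BK) = [25.4565 -29.4565; -29.4565 57.2899]
tr(P') = 82.7464


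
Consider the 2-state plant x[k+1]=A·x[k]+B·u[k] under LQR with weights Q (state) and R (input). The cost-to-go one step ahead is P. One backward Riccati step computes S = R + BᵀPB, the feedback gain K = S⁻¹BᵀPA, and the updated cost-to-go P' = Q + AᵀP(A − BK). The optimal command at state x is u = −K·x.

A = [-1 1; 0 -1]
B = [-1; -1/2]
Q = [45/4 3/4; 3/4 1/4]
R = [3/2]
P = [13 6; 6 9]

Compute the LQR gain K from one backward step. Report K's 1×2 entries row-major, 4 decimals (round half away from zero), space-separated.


0.7033 -0.2418

BᵀP = [-16.0000 -10.5000]
S = R + BᵀPB = [3/2] + [21.2500] = [22.7500]
BᵀPA = [16.0000 -5.5000]
K = S⁻¹·BᵀPA = [0.7033 -0.2418]
A−BK = [-0.2967 0.7582; 0.3516 -1.1209]
AᵀP(A−BK) = [1.7473 -3.1319; -3.1319 8.6703]
P' = Q + AᵀP(A−BK) = [12.9973 -2.3819; -2.3819 8.9203]
tr(P') = 21.9176


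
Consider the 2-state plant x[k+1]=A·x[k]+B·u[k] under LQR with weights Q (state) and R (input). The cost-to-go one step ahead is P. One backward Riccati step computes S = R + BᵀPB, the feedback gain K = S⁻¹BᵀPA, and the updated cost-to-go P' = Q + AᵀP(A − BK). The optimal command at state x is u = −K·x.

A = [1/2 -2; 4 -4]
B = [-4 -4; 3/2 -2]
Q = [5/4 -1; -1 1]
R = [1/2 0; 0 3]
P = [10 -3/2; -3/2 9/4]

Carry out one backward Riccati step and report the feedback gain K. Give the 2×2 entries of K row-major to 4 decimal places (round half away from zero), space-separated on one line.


BᵀP = [-42.2500 9.3750; -37.0000 1.5000]
S = R + BᵀPB = [1/2 0; 0 3] + [183.0625 150.2500; 150.2500 145.0000] = [183.5625 150.2500; 150.2500 148.0000]
BᵀPA = [16.3750 47.0000; -12.5000 68.0000]
K = S⁻¹·BᵀPA = [0.9367 -0.7101; -1.0354 1.1804]
A−BK = [0.1052 -0.1190; 0.5241 -0.5741]
AᵀP(A−BK) = [4.2183 -4.6171; -4.6171 5.1101]
P' = Q + AᵀP(A−BK) = [5.4683 -5.6171; -5.6171 6.1101]
tr(P') = 11.5784

0.9367 -0.7101 -1.0354 1.1804


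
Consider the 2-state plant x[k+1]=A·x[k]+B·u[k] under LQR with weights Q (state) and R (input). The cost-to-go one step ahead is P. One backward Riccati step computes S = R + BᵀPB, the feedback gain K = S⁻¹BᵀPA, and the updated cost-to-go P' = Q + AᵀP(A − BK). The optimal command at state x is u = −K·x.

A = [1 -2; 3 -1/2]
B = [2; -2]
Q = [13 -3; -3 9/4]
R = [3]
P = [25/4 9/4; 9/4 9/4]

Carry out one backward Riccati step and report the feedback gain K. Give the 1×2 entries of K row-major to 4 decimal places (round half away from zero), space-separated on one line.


BᵀP = [8.0000 0.0000]
S = R + BᵀPB = [3] + [16.0000] = [19.0000]
BᵀPA = [8.0000 -16.0000]
K = S⁻¹·BᵀPA = [0.4211 -0.8421]
A−BK = [0.1579 -0.3158; 3.8421 -2.1842]
AᵀP(A−BK) = [36.6316 -23.7632; -23.7632 16.5888]
P' = Q + AᵀP(A−BK) = [49.6316 -26.7632; -26.7632 18.8388]
tr(P') = 68.4704

0.4211 -0.8421


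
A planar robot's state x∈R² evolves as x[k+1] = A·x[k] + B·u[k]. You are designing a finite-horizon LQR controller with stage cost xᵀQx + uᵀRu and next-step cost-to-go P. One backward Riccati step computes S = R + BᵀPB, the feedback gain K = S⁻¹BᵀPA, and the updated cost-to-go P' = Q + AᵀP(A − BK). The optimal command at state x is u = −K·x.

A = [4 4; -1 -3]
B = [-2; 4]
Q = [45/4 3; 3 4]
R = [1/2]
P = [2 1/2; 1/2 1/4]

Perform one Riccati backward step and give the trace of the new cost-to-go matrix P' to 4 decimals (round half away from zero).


37.3056

BᵀP = [-2.0000 0.0000]
S = R + BᵀPB = [1/2] + [4.0000] = [4.5000]
BᵀPA = [-8.0000 -8.0000]
K = S⁻¹·BᵀPA = [-1.7778 -1.7778]
A−BK = [0.4444 0.4444; 6.1111 4.1111]
AᵀP(A−BK) = [14.0278 10.5278; 10.5278 8.0278]
P' = Q + AᵀP(A−BK) = [25.2778 13.5278; 13.5278 12.0278]
tr(P') = 37.3056


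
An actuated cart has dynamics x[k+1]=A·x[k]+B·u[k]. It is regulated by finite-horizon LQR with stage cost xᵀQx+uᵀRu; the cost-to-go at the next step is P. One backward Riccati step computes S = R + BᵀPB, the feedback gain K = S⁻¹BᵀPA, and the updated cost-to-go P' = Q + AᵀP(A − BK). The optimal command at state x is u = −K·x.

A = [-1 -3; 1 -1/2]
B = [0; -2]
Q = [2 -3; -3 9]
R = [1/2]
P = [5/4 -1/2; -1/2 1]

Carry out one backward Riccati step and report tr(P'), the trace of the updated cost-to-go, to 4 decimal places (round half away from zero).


21.3611

BᵀP = [1.0000 -2.0000]
S = R + BᵀPB = [1/2] + [4.0000] = [4.5000]
BᵀPA = [-3.0000 -2.0000]
K = S⁻¹·BᵀPA = [-0.6667 -0.4444]
A−BK = [-1.0000 -3.0000; -0.3333 -1.3889]
AᵀP(A−BK) = [1.2500 3.1667; 3.1667 9.1111]
P' = Q + AᵀP(A−BK) = [3.2500 0.1667; 0.1667 18.1111]
tr(P') = 21.3611


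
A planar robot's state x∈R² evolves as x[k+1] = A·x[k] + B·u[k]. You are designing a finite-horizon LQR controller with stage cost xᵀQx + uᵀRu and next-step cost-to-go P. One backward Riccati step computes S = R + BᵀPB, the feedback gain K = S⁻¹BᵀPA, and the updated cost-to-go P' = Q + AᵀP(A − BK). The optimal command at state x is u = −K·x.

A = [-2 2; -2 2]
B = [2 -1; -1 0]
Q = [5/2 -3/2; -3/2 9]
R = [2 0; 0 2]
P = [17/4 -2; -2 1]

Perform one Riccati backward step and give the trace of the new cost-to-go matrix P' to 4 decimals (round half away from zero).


BᵀP = [10.5000 -5.0000; -4.2500 2.0000]
S = R + BᵀPB = [2 0; 0 2] + [26.0000 -10.5000; -10.5000 4.2500] = [28.0000 -10.5000; -10.5000 6.2500]
BᵀPA = [-11.0000 11.0000; 4.5000 -4.5000]
K = S⁻¹·BᵀPA = [-0.3320 0.3320; 0.1622 -0.1622]
A−BK = [-1.1737 1.1737; -2.3320 2.3320]
AᵀP(A−BK) = [0.6178 -0.6178; -0.6178 0.6178]
P' = Q + AᵀP(A−BK) = [3.1178 -2.1178; -2.1178 9.6178]
tr(P') = 12.7355

12.7355


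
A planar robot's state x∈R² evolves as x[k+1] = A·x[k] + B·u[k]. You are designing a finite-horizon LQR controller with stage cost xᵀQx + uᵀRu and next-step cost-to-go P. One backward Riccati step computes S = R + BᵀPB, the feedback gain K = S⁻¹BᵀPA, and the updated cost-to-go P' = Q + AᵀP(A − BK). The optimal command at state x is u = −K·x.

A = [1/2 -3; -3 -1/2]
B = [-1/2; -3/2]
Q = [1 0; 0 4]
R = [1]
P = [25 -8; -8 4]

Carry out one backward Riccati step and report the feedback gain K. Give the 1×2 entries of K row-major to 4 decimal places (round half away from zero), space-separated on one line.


BᵀP = [-0.5000 -2.0000]
S = R + BᵀPB = [1] + [3.2500] = [4.2500]
BᵀPA = [5.7500 2.5000]
K = S⁻¹·BᵀPA = [1.3529 0.5882]
A−BK = [1.1765 -2.7059; -0.9706 0.3824]
AᵀP(A−BK) = [58.4706 -104.8824; -104.8824 200.5294]
P' = Q + AᵀP(A−BK) = [59.4706 -104.8824; -104.8824 204.5294]
tr(P') = 264.0000

1.3529 0.5882


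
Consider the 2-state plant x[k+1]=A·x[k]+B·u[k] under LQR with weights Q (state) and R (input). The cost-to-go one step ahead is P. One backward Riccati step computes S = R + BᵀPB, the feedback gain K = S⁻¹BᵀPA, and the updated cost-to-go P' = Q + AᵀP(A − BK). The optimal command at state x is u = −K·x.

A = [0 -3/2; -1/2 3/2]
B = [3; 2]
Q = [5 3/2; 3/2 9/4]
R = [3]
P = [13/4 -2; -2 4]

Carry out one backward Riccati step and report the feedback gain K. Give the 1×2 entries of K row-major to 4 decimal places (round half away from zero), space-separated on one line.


BᵀP = [5.7500 2.0000]
S = R + BᵀPB = [3] + [21.2500] = [24.2500]
BᵀPA = [-1.0000 -5.6250]
K = S⁻¹·BᵀPA = [-0.0412 -0.2320]
A−BK = [0.1237 -0.8041; -0.4175 1.9639]
AᵀP(A−BK) = [0.9588 -4.7320; -4.7320 24.0077]
P' = Q + AᵀP(A−BK) = [5.9588 -3.2320; -3.2320 26.2577]
tr(P') = 32.2165

-0.0412 -0.2320
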